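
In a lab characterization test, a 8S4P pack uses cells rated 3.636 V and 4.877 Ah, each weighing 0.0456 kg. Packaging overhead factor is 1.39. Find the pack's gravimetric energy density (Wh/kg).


Step 1: V_pack = 8 * 3.636 = 29.088 V
Step 2: C_pack = 4 * 4.877 = 19.508 Ah
Step 3: E_pack = V_pack * C_pack = 29.088 * 19.508 = 567.45 Wh
Step 4: m_pack = 8 * 4 * 0.0456 * 1.39 = 2.0283 kg
Step 5: ED = E_pack / m_pack = 567.45 / 2.0283 = 279.8 Wh/kg

279.8 Wh/kg


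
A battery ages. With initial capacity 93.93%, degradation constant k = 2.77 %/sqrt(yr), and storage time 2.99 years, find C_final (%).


Step 1: sqrt(2.99 yr) = 1.7292
Step 2: drop = 2.77 * 1.7292 = 4.7899
Step 3: C_final = 93.93 - 4.7899 = 89.14%

89.14%


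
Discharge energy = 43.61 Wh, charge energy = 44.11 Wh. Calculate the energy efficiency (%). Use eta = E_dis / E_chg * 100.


eta_e = E_dis / E_chg * 100 = 43.61 / 44.11 * 100 = 98.87%

98.87%


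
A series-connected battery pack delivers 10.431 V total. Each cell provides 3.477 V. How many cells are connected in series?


Rearranging: n = V_pack / V_cell = 10.431 / 3.477 = 3 cells

3


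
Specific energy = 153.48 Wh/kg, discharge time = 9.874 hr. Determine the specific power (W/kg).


Specific power = 153.48 Wh/kg / 9.874 hr = 15.54 W/kg

15.54 W/kg


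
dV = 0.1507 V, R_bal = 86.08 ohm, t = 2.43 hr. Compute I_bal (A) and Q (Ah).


First, Ohm's law: I_bal = 0.1507 V / 86.08 ohm = 0.0017507 A
Then Q = I * t = 0.0017507 A * 2.43 hr = 0.004254 Ah

I=0.0017507 A, Q=0.004254 Ah


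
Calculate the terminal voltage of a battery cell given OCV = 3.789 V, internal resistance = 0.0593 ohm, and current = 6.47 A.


IR drop = 6.47 * 0.0593 = 0.38367 V
V = 3.789 - 0.38367 = 3.405 V

3.405 V


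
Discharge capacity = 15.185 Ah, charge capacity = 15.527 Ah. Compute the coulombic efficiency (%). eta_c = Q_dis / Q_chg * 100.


eta_c = Q_dis / Q_chg * 100 = 15.185 / 15.527 * 100 = 97.80%

97.80%


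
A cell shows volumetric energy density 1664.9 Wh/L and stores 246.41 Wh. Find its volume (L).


V = E / ED = 246.41 / 1664.9 = 0.1480 L

0.1480 L


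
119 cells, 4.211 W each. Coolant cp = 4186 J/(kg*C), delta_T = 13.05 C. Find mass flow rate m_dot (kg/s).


Step 1: Total heat Q = 119 * 4.211 W = 501.11 W
Step 2: denom = cp * dT = 4186 * 13.05 = 54627
Step 3: m_dot = 501.11 / 54627 = 0.009173 kg/s

0.009173 kg/s


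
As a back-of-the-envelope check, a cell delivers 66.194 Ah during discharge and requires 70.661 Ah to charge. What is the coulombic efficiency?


Coulombic efficiency = 66.194/70.661 * 100% = 93.68%

93.68%


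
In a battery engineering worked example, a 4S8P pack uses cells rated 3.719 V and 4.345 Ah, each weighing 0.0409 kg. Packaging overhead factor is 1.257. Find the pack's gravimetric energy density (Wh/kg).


Step 1: V_pack = 4 * 3.719 = 14.876 V
Step 2: C_pack = 8 * 4.345 = 34.76 Ah
Step 3: E_pack = V_pack * C_pack = 14.876 * 34.76 = 517.09 Wh
Step 4: m_pack = 4 * 8 * 0.0409 * 1.257 = 1.6452 kg
Step 5: ED = E_pack / m_pack = 517.09 / 1.6452 = 314.3 Wh/kg

314.3 Wh/kg


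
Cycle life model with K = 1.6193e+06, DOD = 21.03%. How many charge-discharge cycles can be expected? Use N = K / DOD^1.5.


DOD^1.5 = 96.44
N = K / DOD^1.5 = 1.6193e+06 / 96.44 = 16790

16790 cycles


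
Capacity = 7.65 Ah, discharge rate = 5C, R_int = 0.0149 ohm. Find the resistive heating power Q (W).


Step 1: I = C_rate * capacity = 5 * 7.65 = 38.25 A
Step 2: Q = I^2 * R = 38.25^2 * 0.0149 = 1463.1 * 0.0149 = 21.80 W

21.80 W


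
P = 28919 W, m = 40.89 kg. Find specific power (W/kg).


SP = P / m = 28919 / 40.89 = 707.2 W/kg

707.2 W/kg


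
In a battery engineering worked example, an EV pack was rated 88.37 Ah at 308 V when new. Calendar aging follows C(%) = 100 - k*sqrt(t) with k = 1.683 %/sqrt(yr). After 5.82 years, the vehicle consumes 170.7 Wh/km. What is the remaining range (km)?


Step 1: capacity retention = 100 - 1.683 * sqrt(5.82) = 100 - 1.683 * 2.4125 = 95.94%
Step 2: C_now = 88.37 * 95.94/100 = 84.782 Ah
Step 3: E_pack = V * C_now = 308 * 84.782 = 26113 Wh
Step 4: range = E_pack / consumption = 26113 / 170.7 = 153.0 km

153.0 km


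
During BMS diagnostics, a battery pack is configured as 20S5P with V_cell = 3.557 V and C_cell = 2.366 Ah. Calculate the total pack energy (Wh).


E = Ns * Vcell * Np * Ccell = 20 * 3.557 * 5 * 2.366 = 841.6 Wh

841.6 Wh


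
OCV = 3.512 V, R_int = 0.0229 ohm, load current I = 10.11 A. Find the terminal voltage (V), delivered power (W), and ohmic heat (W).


Step 1: V_terminal = OCV - I*R = 3.512 - 10.11 * 0.0229 = 3.2805 V
Step 2: P_out = V_terminal * I = 3.2805 * 10.11 = 33.17 W
Step 3: Q = I^2 * R = 10.11^2 * 0.0229 = 2.341 W

V=3.2805 V, P=33.17 W, Q=2.341 W


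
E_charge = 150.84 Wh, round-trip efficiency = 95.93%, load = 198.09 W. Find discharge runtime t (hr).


Step 1: E_discharge = eta/100 * E_charge = 95.93/100 * 150.84 = 144.7 Wh
Step 2: t = E_discharge / P = 144.7 / 198.09 = 0.7305 hr

0.7305 hr


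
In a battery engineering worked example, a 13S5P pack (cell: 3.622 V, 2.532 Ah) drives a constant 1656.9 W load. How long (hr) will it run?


Step 1: E_pack = Ns * V_cell * Np * C_cell = 13 * 3.622 * 5 * 2.532 = 596.11 Wh
Step 2: t = E_pack / P = 596.11 / 1656.9 = 0.3598 hr

0.3598 hr


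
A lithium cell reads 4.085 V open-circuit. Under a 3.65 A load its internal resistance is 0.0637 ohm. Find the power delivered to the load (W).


Step 1: V_terminal = OCV - I*R = 4.085 - 3.65 * 0.0637 = 3.8525 V
Step 2: P_out = V_terminal * I = 3.8525 * 3.65 = 14.06 W

14.06 W


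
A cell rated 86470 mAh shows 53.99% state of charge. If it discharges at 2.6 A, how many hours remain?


Convert: C_total = 86470 mAh = 86.47 Ah
Step 1: remaining = SOC/100 * C_total = 53.99/100 * 86.47 = 46.685 Ah
Step 2: t = remaining / I = 46.685 / 2.6 = 17.96 hr

17.96 hr


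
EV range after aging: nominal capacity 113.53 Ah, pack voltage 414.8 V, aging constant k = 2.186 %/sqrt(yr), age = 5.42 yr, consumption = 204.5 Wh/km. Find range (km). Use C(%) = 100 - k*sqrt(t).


Step 1: capacity retention = 100 - 2.186 * sqrt(5.42) = 100 - 2.186 * 2.3281 = 94.911%
Step 2: C_now = 113.53 * 94.911/100 = 107.75 Ah
Step 3: E_pack = V * C_now = 414.8 * 107.75 = 44695 Wh
Step 4: range = E_pack / consumption = 44695 / 204.5 = 218.6 km

218.6 km


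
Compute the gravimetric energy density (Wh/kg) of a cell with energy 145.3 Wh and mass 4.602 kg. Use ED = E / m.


ED = E / m = 145.3 / 4.602 = 31.57 Wh/kg

31.57 Wh/kg


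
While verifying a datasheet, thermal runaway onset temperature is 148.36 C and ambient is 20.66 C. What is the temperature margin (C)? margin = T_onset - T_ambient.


margin = T_onset - T_ambient = 148.36 - 20.66 = 127.7 C

127.7 C


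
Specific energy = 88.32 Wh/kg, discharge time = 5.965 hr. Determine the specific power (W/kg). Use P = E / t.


Specific power = 88.32 Wh/kg / 5.965 hr = 14.81 W/kg

14.81 W/kg


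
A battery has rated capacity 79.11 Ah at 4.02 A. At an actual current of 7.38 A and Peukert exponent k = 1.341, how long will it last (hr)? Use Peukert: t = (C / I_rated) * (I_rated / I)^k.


Step 1: t_rated = C / I_rated = 79.11 / 4.02 = 19.679 hr
Step 2: ratio = 4.02 / 7.38 = 0.54472
Step 3: ratio^k = 0.54472^1.341 = 0.4428
Step 4: t = t_rated * ratio^k = 19.679 * 0.4428 = 8.714 hr

8.714 hr


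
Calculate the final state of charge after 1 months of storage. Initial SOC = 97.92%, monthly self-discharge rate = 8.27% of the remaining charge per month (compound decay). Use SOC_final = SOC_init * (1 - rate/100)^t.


Monthly retention factor = 1 - 8.27/100 = 0.9173
Over 1 months: factor^1 = 0.9173
SOC_final = 97.92 * 0.9173 = 89.82%

89.82%


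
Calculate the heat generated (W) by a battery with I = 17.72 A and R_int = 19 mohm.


Convert: R = 19 mohm = 0.019 ohm
I^2 = 314
Q = 314 * 0.019 = 5.966 W

5.966 W


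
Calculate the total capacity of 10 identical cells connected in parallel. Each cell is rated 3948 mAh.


Convert: C_cell = 3948 mAh = 3.948 Ah
C_total = 10 * 3.948 = 39.48 Ah

39.48 Ah


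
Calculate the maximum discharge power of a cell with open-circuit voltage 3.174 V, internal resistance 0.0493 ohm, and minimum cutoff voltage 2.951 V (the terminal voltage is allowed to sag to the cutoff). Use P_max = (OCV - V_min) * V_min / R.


P_max = (OCV - V_min) * V_min / R = (3.174 - 2.951) * 2.951 / 0.0493 = 0.223 * 2.951 / 0.0493 = 13.35 W

13.35 W


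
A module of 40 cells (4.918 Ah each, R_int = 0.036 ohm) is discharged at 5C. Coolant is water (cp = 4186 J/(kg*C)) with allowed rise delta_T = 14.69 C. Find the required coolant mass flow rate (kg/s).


Step 1: I = 5 * 4.918 = 24.59 A
Step 2: Q_cell = I^2 * R = 24.59^2 * 0.036 = 21.768 W
Step 3: Q_total = 40 * 21.768 = 870.72 W
Step 4: m_dot = Q_total / (cp * dT) = 870.72 / (4186 * 14.69) = 0.01416 kg/s

0.01416 kg/s


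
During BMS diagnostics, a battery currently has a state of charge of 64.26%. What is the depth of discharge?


DOD = 100 - SOC = 100 - 64.26 = 35.74%

35.74%


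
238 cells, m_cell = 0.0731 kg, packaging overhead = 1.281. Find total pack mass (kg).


m_pack = n * m_cell * overhead = 238 * 0.0731 * 1.281 = 22.29 kg

22.29 kg


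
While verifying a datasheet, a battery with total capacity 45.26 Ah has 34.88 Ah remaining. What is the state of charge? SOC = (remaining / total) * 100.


SOC = (remaining / total) * 100 = (34.88 / 45.26) * 100 = 77.07%

77.07%


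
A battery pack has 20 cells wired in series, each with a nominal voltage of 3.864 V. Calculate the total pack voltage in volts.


With 20 cells in series at 3.864 V each, V_pack = 77.28 V

77.28 V


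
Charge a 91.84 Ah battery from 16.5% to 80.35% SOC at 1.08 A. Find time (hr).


delta_Ah = 91.84 * (80.35 - 16.5) / 100 = 58.64 Ah
t = delta_Ah / I = 58.64 / 1.08 = 54.30 hr

54.30 hr


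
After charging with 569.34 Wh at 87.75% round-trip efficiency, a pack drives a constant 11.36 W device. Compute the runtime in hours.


Step 1: E_discharge = eta/100 * E_charge = 87.75/100 * 569.34 = 499.6 Wh
Step 2: t = E_discharge / P = 499.6 / 11.36 = 43.98 hr

43.98 hr


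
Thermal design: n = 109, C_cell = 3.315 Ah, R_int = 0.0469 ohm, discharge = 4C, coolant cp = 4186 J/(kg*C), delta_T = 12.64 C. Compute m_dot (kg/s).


Step 1: I = 4 * 3.315 = 13.26 A
Step 2: Q_cell = I^2 * R = 13.26^2 * 0.0469 = 8.2463 W
Step 3: Q_total = 109 * 8.2463 = 898.85 W
Step 4: m_dot = Q_total / (cp * dT) = 898.85 / (4186 * 12.64) = 0.01699 kg/s

0.01699 kg/s


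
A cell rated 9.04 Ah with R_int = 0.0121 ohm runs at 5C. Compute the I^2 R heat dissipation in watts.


Step 1: I = C_rate * capacity = 5 * 9.04 = 45.2 A
Step 2: Q = I^2 * R = 45.2^2 * 0.0121 = 2043 * 0.0121 = 24.72 W

24.72 W


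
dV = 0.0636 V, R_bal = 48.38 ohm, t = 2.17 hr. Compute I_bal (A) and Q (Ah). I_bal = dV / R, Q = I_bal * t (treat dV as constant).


I_bal = dV / R = 0.0636 / 48.38 = 0.0013146 A
Q = I_bal * t = 0.0013146 * 2.17 = 0.002853 Ah

I=0.0013146 A, Q=0.002853 Ah


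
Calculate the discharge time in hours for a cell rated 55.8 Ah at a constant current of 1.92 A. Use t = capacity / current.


t = capacity / current = 55.8 / 1.92 = 29.06 hr

29.06 hr


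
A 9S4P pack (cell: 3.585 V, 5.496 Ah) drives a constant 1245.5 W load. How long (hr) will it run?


Step 1: E_pack = Ns * V_cell * Np * C_cell = 9 * 3.585 * 4 * 5.496 = 709.31 Wh
Step 2: t = E_pack / P = 709.31 / 1245.5 = 0.5695 hr

0.5695 hr


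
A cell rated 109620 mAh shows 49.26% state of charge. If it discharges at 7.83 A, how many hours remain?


Convert: C_total = 109620 mAh = 109.62 Ah
Step 1: remaining = SOC/100 * C_total = 49.26/100 * 109.62 = 53.999 Ah
Step 2: t = remaining / I = 53.999 / 7.83 = 6.896 hr

6.896 hr


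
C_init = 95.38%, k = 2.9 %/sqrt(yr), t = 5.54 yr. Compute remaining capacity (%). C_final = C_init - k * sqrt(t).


sqrt(t) = sqrt(5.54) = 2.3537
C_final = 95.38 - 2.9 * 2.3537 = 88.55%

88.55%


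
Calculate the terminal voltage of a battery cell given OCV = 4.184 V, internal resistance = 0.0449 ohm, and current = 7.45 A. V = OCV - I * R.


IR drop = 7.45 * 0.0449 = 0.33451 V
V = 4.184 - 0.33451 = 3.849 V

3.849 V


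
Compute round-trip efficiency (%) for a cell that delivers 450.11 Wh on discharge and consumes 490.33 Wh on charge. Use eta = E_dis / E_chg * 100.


eta_e = E_dis / E_chg * 100 = 450.11 / 490.33 * 100 = 91.80%

91.80%


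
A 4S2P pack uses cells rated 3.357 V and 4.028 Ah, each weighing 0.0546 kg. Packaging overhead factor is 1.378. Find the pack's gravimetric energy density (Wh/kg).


Step 1: V_pack = 4 * 3.357 = 13.428 V
Step 2: C_pack = 2 * 4.028 = 8.056 Ah
Step 3: E_pack = V_pack * C_pack = 13.428 * 8.056 = 108.18 Wh
Step 4: m_pack = 4 * 2 * 0.0546 * 1.378 = 0.60191 kg
Step 5: ED = E_pack / m_pack = 108.18 / 0.60191 = 179.7 Wh/kg

179.7 Wh/kg


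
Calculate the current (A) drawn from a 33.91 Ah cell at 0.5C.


I = C_rate * capacity = 0.5 * 33.91 = 16.955 A

16.955 A


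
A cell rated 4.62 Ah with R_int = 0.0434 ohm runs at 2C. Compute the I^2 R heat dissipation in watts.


Step 1: I = C_rate * capacity = 2 * 4.62 = 9.24 A
Step 2: Q = I^2 * R = 9.24^2 * 0.0434 = 85.378 * 0.0434 = 3.705 W

3.705 W


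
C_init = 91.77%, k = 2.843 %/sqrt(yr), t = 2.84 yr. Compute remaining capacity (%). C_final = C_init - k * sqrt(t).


Step 1: sqrt(2.84 yr) = 1.6852
Step 2: drop = 2.843 * 1.6852 = 4.791
Step 3: C_final = 91.77 - 4.791 = 86.98%

86.98%


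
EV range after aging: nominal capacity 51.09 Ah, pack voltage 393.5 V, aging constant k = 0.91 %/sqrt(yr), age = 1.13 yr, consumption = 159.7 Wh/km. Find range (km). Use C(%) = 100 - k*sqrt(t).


Step 1: capacity retention = 100 - 0.91 * sqrt(1.13) = 100 - 0.91 * 1.063 = 99.033%
Step 2: C_now = 51.09 * 99.033/100 = 50.596 Ah
Step 3: E_pack = V * C_now = 393.5 * 50.596 = 19910 Wh
Step 4: range = E_pack / consumption = 19910 / 159.7 = 124.7 km

124.7 km


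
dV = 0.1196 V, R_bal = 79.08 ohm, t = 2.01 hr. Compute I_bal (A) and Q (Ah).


I_bal = dV / R = 0.1196 / 79.08 = 0.0015124 A
Q = I_bal * t = 0.0015124 * 2.01 = 0.003040 Ah

I=0.0015124 A, Q=0.003040 Ah


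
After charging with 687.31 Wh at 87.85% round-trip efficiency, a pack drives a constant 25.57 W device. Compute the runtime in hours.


Step 1: E_discharge = eta/100 * E_charge = 87.85/100 * 687.31 = 603.8 Wh
Step 2: t = E_discharge / P = 603.8 / 25.57 = 23.61 hr

23.61 hr


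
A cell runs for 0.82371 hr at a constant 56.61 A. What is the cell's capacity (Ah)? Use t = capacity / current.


C = I * t = 56.61 * 0.82371 = 46.63 Ah

46.63 Ah


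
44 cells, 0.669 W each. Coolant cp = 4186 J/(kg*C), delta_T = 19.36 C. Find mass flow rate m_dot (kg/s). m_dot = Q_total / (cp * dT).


Step 1: Total heat Q = 44 * 0.669 W = 29.436 W
Step 2: denom = cp * dT = 4186 * 19.36 = 81041
Step 3: m_dot = 29.436 / 81041 = 3.632e-04 kg/s

3.632e-04 kg/s


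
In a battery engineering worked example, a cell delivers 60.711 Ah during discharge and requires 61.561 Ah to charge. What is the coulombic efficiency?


Coulombic efficiency = 60.711/61.561 * 100% = 98.62%

98.62%


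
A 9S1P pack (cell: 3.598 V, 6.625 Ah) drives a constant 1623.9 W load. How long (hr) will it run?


Step 1: E_pack = Ns * V_cell * Np * C_cell = 9 * 3.598 * 1 * 6.625 = 214.53 Wh
Step 2: t = E_pack / P = 214.53 / 1623.9 = 0.1321 hr

0.1321 hr


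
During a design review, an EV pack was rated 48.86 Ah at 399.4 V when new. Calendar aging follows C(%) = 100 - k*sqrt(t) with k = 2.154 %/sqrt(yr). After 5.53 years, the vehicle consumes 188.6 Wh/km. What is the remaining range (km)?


Step 1: capacity retention = 100 - 2.154 * sqrt(5.53) = 100 - 2.154 * 2.3516 = 94.935%
Step 2: C_now = 48.86 * 94.935/100 = 46.385 Ah
Step 3: E_pack = V * C_now = 399.4 * 46.385 = 18526 Wh
Step 4: range = E_pack / consumption = 18526 / 188.6 = 98.23 km

98.23 km


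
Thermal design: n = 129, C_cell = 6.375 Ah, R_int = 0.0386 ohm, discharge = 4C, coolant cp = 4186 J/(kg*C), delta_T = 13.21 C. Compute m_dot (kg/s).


Step 1: I = 4 * 6.375 = 25.5 A
Step 2: Q_cell = I^2 * R = 25.5^2 * 0.0386 = 25.1 W
Step 3: Q_total = 129 * 25.1 = 3237.9 W
Step 4: m_dot = Q_total / (cp * dT) = 3237.9 / (4186 * 13.21) = 0.05855 kg/s

0.05855 kg/s


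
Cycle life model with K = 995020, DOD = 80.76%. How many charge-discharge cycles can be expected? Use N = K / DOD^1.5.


DOD^1.5 = 725.76
N = K / DOD^1.5 = 995020 / 725.76 = 1371

1371 cycles


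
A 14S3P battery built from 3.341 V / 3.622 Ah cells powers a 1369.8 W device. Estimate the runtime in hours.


Step 1: E_pack = Ns * V_cell * Np * C_cell = 14 * 3.341 * 3 * 3.622 = 508.25 Wh
Step 2: t = E_pack / P = 508.25 / 1369.8 = 0.3710 hr

0.3710 hr


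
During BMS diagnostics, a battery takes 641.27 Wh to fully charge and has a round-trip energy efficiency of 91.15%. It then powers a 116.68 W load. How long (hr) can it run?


Step 1: E_discharge = eta/100 * E_charge = 91.15/100 * 641.27 = 584.52 Wh
Step 2: t = E_discharge / P = 584.52 / 116.68 = 5.010 hr

5.010 hr


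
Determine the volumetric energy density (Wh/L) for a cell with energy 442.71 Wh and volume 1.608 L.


ED = E / V = 442.71 / 1.608 = 275.3 Wh/L

275.3 Wh/L


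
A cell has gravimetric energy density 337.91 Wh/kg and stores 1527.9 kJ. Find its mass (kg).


Convert: E = 1527.9 kJ = 424.42 Wh
m = E / ED = 424.42 / 337.91 = 1.256 kg

1.256 kg


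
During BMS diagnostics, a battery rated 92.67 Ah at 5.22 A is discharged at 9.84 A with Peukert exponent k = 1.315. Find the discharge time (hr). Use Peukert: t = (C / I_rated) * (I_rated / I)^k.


t_rated = C / I_rated = 92.67 / 5.22 = 17.753 hr
(I_rated/I)^k = (0.53049)^1.315 = 0.43446
t = t_rated * (I_rated/I)^k = 17.753 * 0.43446 = 7.713 hr

7.713 hr


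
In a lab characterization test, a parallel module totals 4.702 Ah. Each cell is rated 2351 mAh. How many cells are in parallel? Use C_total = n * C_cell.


Convert: C_cell = 2351 mAh = 2.351 Ah
n = C_total / C_cell = 4.702 / 2.351 = 2

2


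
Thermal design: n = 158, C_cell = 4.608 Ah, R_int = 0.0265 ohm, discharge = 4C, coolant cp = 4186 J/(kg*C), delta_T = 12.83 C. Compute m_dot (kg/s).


Step 1: I = 4 * 4.608 = 18.432 A
Step 2: Q_cell = I^2 * R = 18.432^2 * 0.0265 = 9.0031 W
Step 3: Q_total = 158 * 9.0031 = 1422.5 W
Step 4: m_dot = Q_total / (cp * dT) = 1422.5 / (4186 * 12.83) = 0.02649 kg/s

0.02649 kg/s


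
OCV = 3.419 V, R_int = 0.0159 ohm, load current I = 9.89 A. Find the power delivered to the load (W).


Step 1: V_terminal = OCV - I*R = 3.419 - 9.89 * 0.0159 = 3.2617 V
Step 2: P_out = V_terminal * I = 3.2617 * 9.89 = 32.26 W

32.26 W


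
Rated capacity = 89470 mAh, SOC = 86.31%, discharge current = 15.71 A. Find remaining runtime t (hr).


Convert: C_total = 89470 mAh = 89.47 Ah
Step 1: remaining = SOC/100 * C_total = 86.31/100 * 89.47 = 77.222 Ah
Step 2: t = remaining / I = 77.222 / 15.71 = 4.915 hr

4.915 hr


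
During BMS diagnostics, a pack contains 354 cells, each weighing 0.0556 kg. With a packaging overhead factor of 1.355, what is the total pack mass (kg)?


m_pack = n * m_cell * overhead = 354 * 0.0556 * 1.355 = 26.67 kg

26.67 kg


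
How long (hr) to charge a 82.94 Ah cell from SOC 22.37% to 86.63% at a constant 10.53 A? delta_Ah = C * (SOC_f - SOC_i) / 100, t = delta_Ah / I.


Step 1: dSOC = 86.63% - 22.37% = 64.26%
Step 2: delta_Ah = 82.94 * 64.26 / 100 = 53.297 Ah
Step 3: t = 53.297 / 10.53 = 5.061 hr

5.061 hr


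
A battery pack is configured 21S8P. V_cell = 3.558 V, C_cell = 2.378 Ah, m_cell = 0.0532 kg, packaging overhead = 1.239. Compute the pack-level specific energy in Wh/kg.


Step 1: V_pack = 21 * 3.558 = 74.718 V
Step 2: C_pack = 8 * 2.378 = 19.024 Ah
Step 3: E_pack = V_pack * C_pack = 74.718 * 19.024 = 1421.4 Wh
Step 4: m_pack = 21 * 8 * 0.0532 * 1.239 = 11.074 kg
Step 5: ED = E_pack / m_pack = 1421.4 / 11.074 = 128.4 Wh/kg

128.4 Wh/kg


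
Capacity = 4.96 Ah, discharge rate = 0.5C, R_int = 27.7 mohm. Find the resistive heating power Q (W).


Convert: R = 27.7 mohm = 0.0277 ohm
Step 1: I = C_rate * capacity = 0.5 * 4.96 = 2.48 A
Step 2: Q = I^2 * R = 2.48^2 * 0.0277 = 6.1504 * 0.0277 = 0.1704 W

0.1704 W


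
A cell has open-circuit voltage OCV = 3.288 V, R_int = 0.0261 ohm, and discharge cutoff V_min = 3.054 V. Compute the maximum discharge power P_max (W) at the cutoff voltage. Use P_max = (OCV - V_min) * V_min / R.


P_max = (OCV - V_min) * V_min / R = (3.288 - 3.054) * 3.054 / 0.0261 = 0.234 * 3.054 / 0.0261 = 27.38 W

27.38 W


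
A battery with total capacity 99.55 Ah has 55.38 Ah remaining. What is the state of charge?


SOC = (remaining / total) * 100 = (55.38 / 99.55) * 100 = 55.63%

55.63%


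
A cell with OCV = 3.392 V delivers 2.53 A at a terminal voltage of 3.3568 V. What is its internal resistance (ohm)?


R = (OCV - V) / I = (3.392 - 3.3568) / 2.53 = 0.01391 ohm

0.01391 ohm


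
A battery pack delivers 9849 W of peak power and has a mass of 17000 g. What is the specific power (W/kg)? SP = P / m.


Convert: m = 17000 g = 17 kg
SP = P / m = 9849 / 17 = 579.4 W/kg

579.4 W/kg


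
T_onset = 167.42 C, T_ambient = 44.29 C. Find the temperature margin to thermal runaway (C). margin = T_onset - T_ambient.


margin = T_onset - T_ambient = 167.42 - 44.29 = 123.13 C

123.13 C


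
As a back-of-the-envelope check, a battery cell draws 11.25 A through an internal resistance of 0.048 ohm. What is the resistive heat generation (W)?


Q = I^2 * R = 11.25^2 * 0.048 = 6.075 W

6.075 W


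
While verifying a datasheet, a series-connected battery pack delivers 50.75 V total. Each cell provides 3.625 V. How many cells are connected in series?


n = V_pack / V_cell = 50.75 / 3.625 = 14

14


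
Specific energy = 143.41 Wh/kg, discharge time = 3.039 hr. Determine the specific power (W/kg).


P_specific = E / t = 143.41 / 3.039 = 47.19 W/kg

47.19 W/kg


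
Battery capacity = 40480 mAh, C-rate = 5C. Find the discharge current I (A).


Convert: capacity = 40480 mAh = 40.48 Ah
I = C_rate * capacity = 5 * 40.48 = 202.4 A

202.4 A


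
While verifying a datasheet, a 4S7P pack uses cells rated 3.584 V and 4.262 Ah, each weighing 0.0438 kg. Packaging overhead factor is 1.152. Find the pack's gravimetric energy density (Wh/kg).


Step 1: V_pack = 4 * 3.584 = 14.336 V
Step 2: C_pack = 7 * 4.262 = 29.834 Ah
Step 3: E_pack = V_pack * C_pack = 14.336 * 29.834 = 427.7 Wh
Step 4: m_pack = 4 * 7 * 0.0438 * 1.152 = 1.4128 kg
Step 5: ED = E_pack / m_pack = 427.7 / 1.4128 = 302.7 Wh/kg

302.7 Wh/kg


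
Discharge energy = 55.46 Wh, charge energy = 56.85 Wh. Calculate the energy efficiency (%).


eta_e = E_dis / E_chg * 100 = 55.46 / 56.85 * 100 = 97.55%

97.55%


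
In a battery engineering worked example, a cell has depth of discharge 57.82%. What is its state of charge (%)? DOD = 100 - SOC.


SOC = 100 - DOD = 100 - 57.82 = 42.18%

42.18%


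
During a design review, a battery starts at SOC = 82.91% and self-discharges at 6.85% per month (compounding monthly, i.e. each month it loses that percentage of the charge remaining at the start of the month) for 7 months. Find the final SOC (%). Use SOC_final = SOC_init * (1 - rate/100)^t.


Monthly retention factor = 1 - 6.85/100 = 0.9315
Over 7 months: factor^7 = 0.60853
SOC_final = 82.91 * 0.60853 = 50.45%

50.45%


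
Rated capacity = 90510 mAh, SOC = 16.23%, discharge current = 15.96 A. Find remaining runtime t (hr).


Convert: C_total = 90510 mAh = 90.51 Ah
Step 1: remaining = SOC/100 * C_total = 16.23/100 * 90.51 = 14.69 Ah
Step 2: t = remaining / I = 14.69 / 15.96 = 0.9204 hr

0.9204 hr


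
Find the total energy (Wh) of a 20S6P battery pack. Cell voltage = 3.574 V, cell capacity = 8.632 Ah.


V_pack = 20 * 3.574 = 71.48 V
C_pack = 6 * 8.632 = 51.792 Ah
E = V_pack * C_pack = 71.48 * 51.792 = 3702 Wh

3702 Wh


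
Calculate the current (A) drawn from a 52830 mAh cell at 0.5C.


Convert: capacity = 52830 mAh = 52.83 Ah
At 0.5C: I = 0.5 * 52.83 Ah = 26.415 A

26.415 A


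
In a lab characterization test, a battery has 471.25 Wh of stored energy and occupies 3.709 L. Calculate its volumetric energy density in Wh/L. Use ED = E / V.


Volumetric ED = 471.25 Wh / 3.709 L = 127.1 Wh/L

127.1 Wh/L


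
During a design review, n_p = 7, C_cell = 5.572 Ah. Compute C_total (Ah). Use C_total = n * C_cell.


C_total = 7 * 5.572 = 39.004 Ah

39.004 Ah


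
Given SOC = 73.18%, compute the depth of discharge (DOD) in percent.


DOD = 100 - SOC = 100 - 73.18 = 26.82%

26.82%


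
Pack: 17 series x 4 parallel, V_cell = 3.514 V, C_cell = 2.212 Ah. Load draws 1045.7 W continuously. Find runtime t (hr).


Step 1: E_pack = Ns * V_cell * Np * C_cell = 17 * 3.514 * 4 * 2.212 = 528.56 Wh
Step 2: t = E_pack / P = 528.56 / 1045.7 = 0.5055 hr

0.5055 hr


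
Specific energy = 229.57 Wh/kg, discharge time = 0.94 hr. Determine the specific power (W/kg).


Specific power = 229.57 Wh/kg / 0.94 hr = 244.2 W/kg

244.2 W/kg


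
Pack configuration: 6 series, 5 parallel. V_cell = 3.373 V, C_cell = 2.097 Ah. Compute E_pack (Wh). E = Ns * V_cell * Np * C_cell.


V_pack = 6 * 3.373 = 20.238 V
C_pack = 5 * 2.097 = 10.485 Ah
E = V_pack * C_pack = 20.238 * 10.485 = 212.2 Wh

212.2 Wh


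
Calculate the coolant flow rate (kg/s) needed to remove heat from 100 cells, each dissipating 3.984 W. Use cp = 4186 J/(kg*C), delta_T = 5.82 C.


Step 1: Total heat Q = 100 * 3.984 W = 398.4 W
Step 2: denom = cp * dT = 4186 * 5.82 = 24363
Step 3: m_dot = 398.4 / 24363 = 0.01635 kg/s

0.01635 kg/s


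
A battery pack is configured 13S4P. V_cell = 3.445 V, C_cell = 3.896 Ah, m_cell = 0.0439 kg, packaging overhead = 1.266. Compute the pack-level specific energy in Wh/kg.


Step 1: V_pack = 13 * 3.445 = 44.785 V
Step 2: C_pack = 4 * 3.896 = 15.584 Ah
Step 3: E_pack = V_pack * C_pack = 44.785 * 15.584 = 697.93 Wh
Step 4: m_pack = 13 * 4 * 0.0439 * 1.266 = 2.89 kg
Step 5: ED = E_pack / m_pack = 697.93 / 2.89 = 241.5 Wh/kg

241.5 Wh/kg


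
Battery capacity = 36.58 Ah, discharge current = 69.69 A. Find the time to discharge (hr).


t = capacity / current = 36.58 / 69.69 = 0.5249 hr

0.5249 hr


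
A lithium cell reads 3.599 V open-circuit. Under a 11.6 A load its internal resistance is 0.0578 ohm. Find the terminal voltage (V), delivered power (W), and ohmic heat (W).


Step 1: V_terminal = OCV - I*R = 3.599 - 11.6 * 0.0578 = 2.9285 V
Step 2: P_out = V_terminal * I = 2.9285 * 11.6 = 33.97 W
Step 3: Q = I^2 * R = 11.6^2 * 0.0578 = 7.778 W

V=2.9285 V, P=33.97 W, Q=7.778 W


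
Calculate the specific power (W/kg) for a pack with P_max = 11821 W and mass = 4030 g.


Convert: m = 4030 g = 4.03 kg
SP = P / m = 11821 / 4.03 = 2933 W/kg

2933 W/kg


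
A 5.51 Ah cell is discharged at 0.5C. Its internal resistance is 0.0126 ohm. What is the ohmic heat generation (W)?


Step 1: I = C_rate * capacity = 0.5 * 5.51 = 2.755 A
Step 2: Q = I^2 * R = 2.755^2 * 0.0126 = 7.59 * 0.0126 = 0.09563 W

0.09563 W


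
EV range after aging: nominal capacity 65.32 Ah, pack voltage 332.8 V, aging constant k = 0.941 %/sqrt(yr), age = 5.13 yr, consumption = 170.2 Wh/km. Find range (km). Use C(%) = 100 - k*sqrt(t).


Step 1: capacity retention = 100 - 0.941 * sqrt(5.13) = 100 - 0.941 * 2.265 = 97.869%
Step 2: C_now = 65.32 * 97.869/100 = 63.928 Ah
Step 3: E_pack = V * C_now = 332.8 * 63.928 = 21275 Wh
Step 4: range = E_pack / consumption = 21275 / 170.2 = 125.0 km

125.0 km


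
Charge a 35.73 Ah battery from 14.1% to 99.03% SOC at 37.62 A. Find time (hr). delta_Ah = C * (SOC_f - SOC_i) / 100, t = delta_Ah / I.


Step 1: dSOC = 99.03% - 14.1% = 84.93%
Step 2: delta_Ah = 35.73 * 84.93 / 100 = 30.345 Ah
Step 3: t = 30.345 / 37.62 = 0.8066 hr

0.8066 hr


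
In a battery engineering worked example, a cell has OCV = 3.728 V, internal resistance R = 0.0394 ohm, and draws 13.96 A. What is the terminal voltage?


IR drop = 13.96 * 0.0394 = 0.55002 V
V = 3.728 - 0.55002 = 3.178 V

3.178 V


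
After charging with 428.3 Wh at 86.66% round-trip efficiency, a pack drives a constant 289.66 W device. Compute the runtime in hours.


Step 1: E_discharge = eta/100 * E_charge = 86.66/100 * 428.3 = 371.16 Wh
Step 2: t = E_discharge / P = 371.16 / 289.66 = 1.281 hr

1.281 hr


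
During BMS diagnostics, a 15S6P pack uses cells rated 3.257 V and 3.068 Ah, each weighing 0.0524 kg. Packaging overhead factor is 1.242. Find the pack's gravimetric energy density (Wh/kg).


Step 1: V_pack = 15 * 3.257 = 48.855 V
Step 2: C_pack = 6 * 3.068 = 18.408 Ah
Step 3: E_pack = V_pack * C_pack = 48.855 * 18.408 = 899.32 Wh
Step 4: m_pack = 15 * 6 * 0.0524 * 1.242 = 5.8573 kg
Step 5: ED = E_pack / m_pack = 899.32 / 5.8573 = 153.5 Wh/kg

153.5 Wh/kg


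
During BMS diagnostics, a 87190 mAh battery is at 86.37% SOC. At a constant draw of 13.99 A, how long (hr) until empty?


Convert: C_total = 87190 mAh = 87.19 Ah
Step 1: remaining = SOC/100 * C_total = 86.37/100 * 87.19 = 75.306 Ah
Step 2: t = remaining / I = 75.306 / 13.99 = 5.383 hr

5.383 hr


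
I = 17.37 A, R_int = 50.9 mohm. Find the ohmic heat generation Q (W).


Convert: R = 50.9 mohm = 0.0509 ohm
Q = I^2 * R = 17.37^2 * 0.0509 = 15.36 W

15.36 W


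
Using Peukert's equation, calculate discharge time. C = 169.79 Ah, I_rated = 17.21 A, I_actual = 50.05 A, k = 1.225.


t_rated = C / I_rated = 169.79 / 17.21 = 9.8658 hr
(I_rated/I)^k = (0.34386)^1.225 = 0.27044
t = t_rated * (I_rated/I)^k = 9.8658 * 0.27044 = 2.668 hr

2.668 hr


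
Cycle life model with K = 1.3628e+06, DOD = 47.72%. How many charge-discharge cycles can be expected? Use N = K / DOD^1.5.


DOD^1.5 = 329.65
N = K / DOD^1.5 = 1.3628e+06 / 329.65 = 4134

4134 cycles


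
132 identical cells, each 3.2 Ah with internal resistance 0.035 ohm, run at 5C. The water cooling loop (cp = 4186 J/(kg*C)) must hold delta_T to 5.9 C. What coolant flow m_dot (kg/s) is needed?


Step 1: I = 5 * 3.2 = 16 A
Step 2: Q_cell = I^2 * R = 16^2 * 0.035 = 8.96 W
Step 3: Q_total = 132 * 8.96 = 1182.7 W
Step 4: m_dot = Q_total / (cp * dT) = 1182.7 / (4186 * 5.9) = 0.04789 kg/s

0.04789 kg/s


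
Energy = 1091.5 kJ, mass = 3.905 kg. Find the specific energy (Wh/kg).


Convert: E = 1091.5 kJ = 303.19 Wh
ED = E / m = 303.19 / 3.905 = 77.64 Wh/kg

77.64 Wh/kg


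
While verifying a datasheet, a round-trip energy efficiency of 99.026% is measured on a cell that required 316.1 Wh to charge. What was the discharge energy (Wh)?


E_dis = eta/100 * E_chg = 99.026/100 * 316.1 = 313.0 Wh

313.0 Wh


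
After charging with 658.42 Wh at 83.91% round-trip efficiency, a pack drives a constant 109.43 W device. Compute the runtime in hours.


Step 1: E_discharge = eta/100 * E_charge = 83.91/100 * 658.42 = 552.48 Wh
Step 2: t = E_discharge / P = 552.48 / 109.43 = 5.049 hr

5.049 hr


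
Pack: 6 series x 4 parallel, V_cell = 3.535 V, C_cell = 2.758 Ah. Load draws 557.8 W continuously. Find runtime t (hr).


Step 1: E_pack = Ns * V_cell * Np * C_cell = 6 * 3.535 * 4 * 2.758 = 233.99 Wh
Step 2: t = E_pack / P = 233.99 / 557.8 = 0.4195 hr

0.4195 hr


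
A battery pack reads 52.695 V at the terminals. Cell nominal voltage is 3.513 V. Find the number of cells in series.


Rearranging: n = V_pack / V_cell = 52.695 / 3.513 = 15 cells

15


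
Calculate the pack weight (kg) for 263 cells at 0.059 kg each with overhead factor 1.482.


m_pack = n * m_cell * overhead = 263 * 0.059 * 1.482 = 23.00 kg

23.00 kg


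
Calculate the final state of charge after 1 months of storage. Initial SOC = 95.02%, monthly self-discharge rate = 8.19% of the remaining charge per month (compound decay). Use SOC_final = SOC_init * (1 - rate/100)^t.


Monthly retention factor = 1 - 8.19/100 = 0.9181
Over 1 months: factor^1 = 0.9181
SOC_final = 95.02 * 0.9181 = 87.24%

87.24%


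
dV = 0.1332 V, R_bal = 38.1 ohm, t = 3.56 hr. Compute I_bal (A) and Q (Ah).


I_bal = dV / R = 0.1332 / 38.1 = 0.0034961 A
Q = I_bal * t = 0.0034961 * 3.56 = 0.01245 Ah

I=0.0034961 A, Q=0.01245 Ah


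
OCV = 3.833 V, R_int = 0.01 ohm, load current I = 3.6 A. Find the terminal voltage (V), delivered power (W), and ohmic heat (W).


Step 1: V_terminal = OCV - I*R = 3.833 - 3.6 * 0.01 = 3.797 V
Step 2: P_out = V_terminal * I = 3.797 * 3.6 = 13.67 W
Step 3: Q = I^2 * R = 3.6^2 * 0.01 = 0.1296 W

V=3.797 V, P=13.67 W, Q=0.1296 W


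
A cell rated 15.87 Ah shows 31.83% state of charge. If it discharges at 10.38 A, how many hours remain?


Step 1: remaining = SOC/100 * C_total = 31.83/100 * 15.87 = 5.0514 Ah
Step 2: t = remaining / I = 5.0514 / 10.38 = 0.4866 hr

0.4866 hr


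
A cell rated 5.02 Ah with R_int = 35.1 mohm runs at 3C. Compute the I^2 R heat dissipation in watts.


Convert: R = 35.1 mohm = 0.0351 ohm
Step 1: I = C_rate * capacity = 3 * 5.02 = 15.06 A
Step 2: Q = I^2 * R = 15.06^2 * 0.0351 = 226.8 * 0.0351 = 7.961 W

7.961 W


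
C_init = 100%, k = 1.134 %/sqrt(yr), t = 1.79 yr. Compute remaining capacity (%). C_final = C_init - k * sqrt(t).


Step 1: sqrt(1.79 yr) = 1.3379
Step 2: drop = 1.134 * 1.3379 = 1.5172
Step 3: C_final = 100 - 1.5172 = 98.48%

98.48%


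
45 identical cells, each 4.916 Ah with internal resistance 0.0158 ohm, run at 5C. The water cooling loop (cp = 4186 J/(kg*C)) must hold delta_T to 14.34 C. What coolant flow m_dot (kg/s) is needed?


Step 1: I = 5 * 4.916 = 24.58 A
Step 2: Q_cell = I^2 * R = 24.58^2 * 0.0158 = 9.546 W
Step 3: Q_total = 45 * 9.546 = 429.57 W
Step 4: m_dot = Q_total / (cp * dT) = 429.57 / (4186 * 14.34) = 0.007156 kg/s

0.007156 kg/s


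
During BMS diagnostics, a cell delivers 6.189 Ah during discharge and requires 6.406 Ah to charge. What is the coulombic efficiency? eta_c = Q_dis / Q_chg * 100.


Coulombic efficiency = 6.189/6.406 * 100% = 96.61%

96.61%


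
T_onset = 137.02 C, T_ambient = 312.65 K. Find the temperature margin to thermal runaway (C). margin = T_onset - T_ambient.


Convert: T_ambient = 312.65 K = 39.5 C
margin = 137.02 - 39.5 = 97.52 C

97.52 C


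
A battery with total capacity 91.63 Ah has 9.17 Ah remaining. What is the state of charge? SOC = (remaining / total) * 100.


SOC% = 9.17 / 91.63 * 100 = 10.01%

10.01%


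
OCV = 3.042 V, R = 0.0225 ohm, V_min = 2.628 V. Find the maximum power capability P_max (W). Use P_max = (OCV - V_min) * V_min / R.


dV = OCV - V_min = 0.414 V (so I_max = dV / R)
P_max = dV * V_min / R = 0.414 * 2.628 / 0.0225 = 48.36 W

48.36 W


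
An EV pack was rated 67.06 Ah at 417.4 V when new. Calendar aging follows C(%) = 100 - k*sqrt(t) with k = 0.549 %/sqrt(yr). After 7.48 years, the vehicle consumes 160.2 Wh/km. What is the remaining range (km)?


Step 1: capacity retention = 100 - 0.549 * sqrt(7.48) = 100 - 0.549 * 2.735 = 98.498%
Step 2: C_now = 67.06 * 98.498/100 = 66.053 Ah
Step 3: E_pack = V * C_now = 417.4 * 66.053 = 27571 Wh
Step 4: range = E_pack / consumption = 27571 / 160.2 = 172.1 km

172.1 km


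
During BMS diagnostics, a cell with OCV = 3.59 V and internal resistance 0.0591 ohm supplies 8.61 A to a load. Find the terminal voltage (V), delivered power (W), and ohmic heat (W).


Step 1: V_terminal = OCV - I*R = 3.59 - 8.61 * 0.0591 = 3.0811 V
Step 2: P_out = V_terminal * I = 3.0811 * 8.61 = 26.53 W
Step 3: Q = I^2 * R = 8.61^2 * 0.0591 = 4.381 W

V=3.0811 V, P=26.53 W, Q=4.381 W


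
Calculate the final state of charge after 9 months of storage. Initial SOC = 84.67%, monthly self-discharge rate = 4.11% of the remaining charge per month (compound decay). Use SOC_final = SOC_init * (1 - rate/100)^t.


decay = (1 - 4.11/100)^9 = 0.68542
SOC_final = 84.67 * 0.68542 = 58.03%

58.03%


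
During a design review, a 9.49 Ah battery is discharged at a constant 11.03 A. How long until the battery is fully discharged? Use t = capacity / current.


Runtime = 9.49 Ah / 11.03 A = 0.8604 hr

0.8604 hr


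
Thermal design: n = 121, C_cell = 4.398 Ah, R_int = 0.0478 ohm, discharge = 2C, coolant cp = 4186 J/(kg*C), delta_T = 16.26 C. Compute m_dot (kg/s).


Step 1: I = 2 * 4.398 = 8.796 A
Step 2: Q_cell = I^2 * R = 8.796^2 * 0.0478 = 3.6983 W
Step 3: Q_total = 121 * 3.6983 = 447.49 W
Step 4: m_dot = Q_total / (cp * dT) = 447.49 / (4186 * 16.26) = 0.006575 kg/s

0.006575 kg/s


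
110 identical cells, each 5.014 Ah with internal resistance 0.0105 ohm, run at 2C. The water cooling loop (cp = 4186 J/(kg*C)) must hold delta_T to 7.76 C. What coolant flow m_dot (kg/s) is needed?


Step 1: I = 2 * 5.014 = 10.028 A
Step 2: Q_cell = I^2 * R = 10.028^2 * 0.0105 = 1.0559 W
Step 3: Q_total = 110 * 1.0559 = 116.15 W
Step 4: m_dot = Q_total / (cp * dT) = 116.15 / (4186 * 7.76) = 0.003576 kg/s

0.003576 kg/s


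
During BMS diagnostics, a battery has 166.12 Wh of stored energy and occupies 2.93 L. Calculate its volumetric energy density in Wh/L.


ED = E / V = 166.12 / 2.93 = 56.70 Wh/L

56.70 Wh/L


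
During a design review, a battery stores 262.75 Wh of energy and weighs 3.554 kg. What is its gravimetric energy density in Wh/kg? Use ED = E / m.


Specific energy = 262.75 Wh / 3.554 kg = 73.93 Wh/kg

73.93 Wh/kg


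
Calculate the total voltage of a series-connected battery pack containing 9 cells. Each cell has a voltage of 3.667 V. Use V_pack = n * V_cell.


Series voltages add: 9 * 3.667 V = 33.003 V

33.003 V


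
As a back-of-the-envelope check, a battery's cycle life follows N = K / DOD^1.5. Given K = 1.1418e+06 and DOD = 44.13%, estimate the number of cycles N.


DOD^1.5 = 293.16
N = K / DOD^1.5 = 1.1418e+06 / 293.16 = 3895

3895 cycles


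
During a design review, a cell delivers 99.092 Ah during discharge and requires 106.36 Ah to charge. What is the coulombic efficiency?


eta_c = Q_dis / Q_chg * 100 = 99.092 / 106.36 * 100 = 93.17%

93.17%


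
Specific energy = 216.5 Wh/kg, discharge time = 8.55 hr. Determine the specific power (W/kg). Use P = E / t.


Specific power = 216.5 Wh/kg / 8.55 hr = 25.32 W/kg

25.32 W/kg


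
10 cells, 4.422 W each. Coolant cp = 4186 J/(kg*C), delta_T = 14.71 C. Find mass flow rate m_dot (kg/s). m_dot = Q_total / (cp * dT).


Step 1: Total heat Q = 10 * 4.422 W = 44.22 W
Step 2: denom = cp * dT = 4186 * 14.71 = 61576
Step 3: m_dot = 44.22 / 61576 = 7.181e-04 kg/s

7.181e-04 kg/s


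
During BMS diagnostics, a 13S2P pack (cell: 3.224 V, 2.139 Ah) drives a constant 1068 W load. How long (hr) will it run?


Step 1: E_pack = Ns * V_cell * Np * C_cell = 13 * 3.224 * 2 * 2.139 = 179.3 Wh
Step 2: t = E_pack / P = 179.3 / 1068 = 0.1679 hr

0.1679 hr


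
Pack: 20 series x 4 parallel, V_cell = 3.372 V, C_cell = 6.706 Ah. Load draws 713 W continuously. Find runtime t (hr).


Step 1: E_pack = Ns * V_cell * Np * C_cell = 20 * 3.372 * 4 * 6.706 = 1809 Wh
Step 2: t = E_pack / P = 1809 / 713 = 2.537 hr

2.537 hr


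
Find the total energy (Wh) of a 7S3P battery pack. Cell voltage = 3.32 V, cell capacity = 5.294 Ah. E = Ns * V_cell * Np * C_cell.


E = Ns * Vcell * Np * Ccell = 7 * 3.32 * 3 * 5.294 = 369.1 Wh

369.1 Wh


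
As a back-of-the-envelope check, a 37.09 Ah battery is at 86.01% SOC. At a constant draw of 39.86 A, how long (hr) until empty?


Step 1: remaining = SOC/100 * C_total = 86.01/100 * 37.09 = 31.901 Ah
Step 2: t = remaining / I = 31.901 / 39.86 = 0.8003 hr

0.8003 hr


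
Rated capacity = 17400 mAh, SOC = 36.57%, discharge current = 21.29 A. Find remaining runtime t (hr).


Convert: C_total = 17400 mAh = 17.4 Ah
Step 1: remaining = SOC/100 * C_total = 36.57/100 * 17.4 = 6.3632 Ah
Step 2: t = remaining / I = 6.3632 / 21.29 = 0.2989 hr

0.2989 hr


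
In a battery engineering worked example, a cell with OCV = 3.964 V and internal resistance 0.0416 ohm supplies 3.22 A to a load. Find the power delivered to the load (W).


Step 1: V_terminal = OCV - I*R = 3.964 - 3.22 * 0.0416 = 3.83 V
Step 2: P_out = V_terminal * I = 3.83 * 3.22 = 12.33 W

12.33 W
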